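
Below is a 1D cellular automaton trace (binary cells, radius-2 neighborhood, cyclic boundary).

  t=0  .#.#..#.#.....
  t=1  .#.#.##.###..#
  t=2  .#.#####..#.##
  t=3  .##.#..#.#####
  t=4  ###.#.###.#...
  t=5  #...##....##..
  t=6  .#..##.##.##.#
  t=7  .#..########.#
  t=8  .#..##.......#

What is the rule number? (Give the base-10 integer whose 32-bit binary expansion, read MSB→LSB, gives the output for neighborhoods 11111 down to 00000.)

  ##### -> .   bit 31 = 0  t=2,i=5
  ####. -> .   bit 30 = 0  t=2,i=6
  ###.# -> .   bit 29 = 0  t=3,i=13
  ###.. -> #   bit 28 = 1  t=1,i=10
  ##.## -> #   bit 27 = 1  t=1,i=7
  ##.#. -> .   bit 26 = 0  t=2,i=0
  ##..# -> .   bit 25 = 0  t=1,i=11
  ##... -> .   bit 24 = 0  t=5,i=6
  #.### -> .   bit 23 = 0  t=1,i=8
  #.##. -> #   bit 22 = 1  t=1,i=5
  #.#.# -> #   bit 21 = 1  t=1,i=1
  #.#.. -> #   bit 20 = 1  t=0,i=3
  #..## -> .   bit 19 = 0  t=6,i=3
  #..#. -> #   bit 18 = 1  t=0,i=5
  #...# -> .   bit 17 = 0  t=4,i=12
  #.... -> #   bit 16 = 1  t=0,i=10
  .#### -> #   bit 15 = 1  t=2,i=4
  .###. -> .   bit 14 = 0  t=1,i=9
  .##.# -> #   bit 13 = 1  t=1,i=6
  .##.. -> #   bit 12 = 1  t=5,i=5
  .#.## -> #   bit 11 = 1  t=1,i=4
  .#.#. -> .   bit 10 = 0  t=0,i=2
  .#..# -> .   bit 9 = 0  t=0,i=4
  .#... -> #   bit 8 = 1  t=0,i=9
  ..### -> #   bit 7 = 1  t=4,i=0
  ..##. -> #   bit 6 = 1  t=5,i=4
  ..#.# -> #   bit 5 = 1  t=0,i=1
  ..#.. -> .   bit 4 = 0  t=5,i=0
  ...## -> .   bit 3 = 0  t=4,i=13
  ...#. -> .   bit 2 = 0  t=0,i=0
  ....# -> #   bit 1 = 1  t=0,i=13
  ..... -> .   bit 0 = 0  t=0,i=11
  bits 00011000011101011011100111100010 = 410368482

410368482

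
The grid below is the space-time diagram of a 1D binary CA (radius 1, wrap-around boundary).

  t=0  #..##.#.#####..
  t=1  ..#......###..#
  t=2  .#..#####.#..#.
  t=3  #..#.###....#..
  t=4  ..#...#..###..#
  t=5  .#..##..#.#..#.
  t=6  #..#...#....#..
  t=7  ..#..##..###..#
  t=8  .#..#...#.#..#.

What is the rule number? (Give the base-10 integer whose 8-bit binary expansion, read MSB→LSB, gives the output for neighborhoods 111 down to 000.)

131

  ### -> #   bit 7 = 1  t=0,i=9
  ##. -> .   bit 6 = 0  t=0,i=4
  #.# -> .   bit 5 = 0  t=0,i=5
  #.. -> .   bit 4 = 0  t=0,i=1
  .## -> .   bit 3 = 0  t=0,i=3
  .#. -> .   bit 2 = 0  t=0,i=0
  ..# -> #   bit 1 = 1  t=0,i=2
  ... -> #   bit 0 = 1  t=1,i=4
  bits 10000011 = 131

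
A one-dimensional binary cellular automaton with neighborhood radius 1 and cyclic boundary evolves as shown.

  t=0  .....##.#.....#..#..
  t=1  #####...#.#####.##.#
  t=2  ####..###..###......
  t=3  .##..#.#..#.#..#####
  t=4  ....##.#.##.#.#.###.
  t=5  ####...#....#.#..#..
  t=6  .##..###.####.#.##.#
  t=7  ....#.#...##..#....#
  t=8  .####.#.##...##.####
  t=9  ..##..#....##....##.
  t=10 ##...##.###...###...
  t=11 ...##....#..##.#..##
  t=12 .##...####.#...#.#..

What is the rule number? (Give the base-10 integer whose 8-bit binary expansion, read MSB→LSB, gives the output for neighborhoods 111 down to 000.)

  [7] ### => #  t=1,i=0
  [6] ##. => .  t=0,i=6
  [5] #.# => .  t=0,i=7
  [4] #.. => .  t=0,i=9
  [3] .## => .  t=0,i=5
  [2] .#. => #  t=0,i=8
  [1] ..# => #  t=0,i=4
  [0] ... => #  t=0,i=0
  bits 10000111 = 135

135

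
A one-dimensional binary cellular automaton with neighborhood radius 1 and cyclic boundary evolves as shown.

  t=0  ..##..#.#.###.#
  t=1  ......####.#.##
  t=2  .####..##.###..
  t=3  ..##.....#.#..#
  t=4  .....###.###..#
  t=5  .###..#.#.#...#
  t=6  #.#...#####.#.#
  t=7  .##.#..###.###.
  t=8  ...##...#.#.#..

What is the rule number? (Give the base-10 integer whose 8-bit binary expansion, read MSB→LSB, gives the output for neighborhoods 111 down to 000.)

165

  ###|#  b7=1 t=0,i=11
  ##.|.  b6=0 t=0,i=3
  #.#|#  b5=1 t=0,i=7
  #..|.  b4=0 t=0,i=0
  .##|.  b3=0 t=0,i=2
  .#.|#  b2=1 t=0,i=6
  ..#|.  b1=0 t=0,i=1
  ...|#  b0=1 t=1,i=1
  bits 10100101 = 165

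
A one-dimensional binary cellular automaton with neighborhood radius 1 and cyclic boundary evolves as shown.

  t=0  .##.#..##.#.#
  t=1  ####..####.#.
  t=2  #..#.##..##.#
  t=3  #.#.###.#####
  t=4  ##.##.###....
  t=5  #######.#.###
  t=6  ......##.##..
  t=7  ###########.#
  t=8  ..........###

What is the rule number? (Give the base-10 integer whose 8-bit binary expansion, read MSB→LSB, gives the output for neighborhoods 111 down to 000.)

  [7] ### => .  t=1,i=1
  [6] ##. => #  t=0,i=2
  [5] #.# => #  t=0,i=0
  [4] #.. => .  t=0,i=5
  [3] .## => #  t=0,i=1
  [2] .#. => .  t=0,i=4
  [1] ..# => #  t=0,i=6
  [0] ... => #  t=4,i=10
  bits 01101011 = 107

107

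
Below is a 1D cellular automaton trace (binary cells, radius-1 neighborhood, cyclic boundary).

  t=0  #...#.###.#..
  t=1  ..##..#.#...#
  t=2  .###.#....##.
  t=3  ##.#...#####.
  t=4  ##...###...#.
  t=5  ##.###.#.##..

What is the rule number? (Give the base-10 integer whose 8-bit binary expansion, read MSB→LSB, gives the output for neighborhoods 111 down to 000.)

  nb ###: next=.  (t=0,i=7, bit7=0)
  nb ##.: next=#  (t=0,i=8, bit6=1)
  nb #.#: next=.  (t=0,i=5, bit5=0)
  nb #..: next=.  (t=0,i=1, bit4=0)
  nb .##: next=#  (t=0,i=6, bit3=1)
  nb .#.: next=.  (t=0,i=0, bit2=0)
  nb ..#: next=#  (t=0,i=3, bit1=1)
  nb ...: next=#  (t=0,i=2, bit0=1)
  bits 01001011 = 75

75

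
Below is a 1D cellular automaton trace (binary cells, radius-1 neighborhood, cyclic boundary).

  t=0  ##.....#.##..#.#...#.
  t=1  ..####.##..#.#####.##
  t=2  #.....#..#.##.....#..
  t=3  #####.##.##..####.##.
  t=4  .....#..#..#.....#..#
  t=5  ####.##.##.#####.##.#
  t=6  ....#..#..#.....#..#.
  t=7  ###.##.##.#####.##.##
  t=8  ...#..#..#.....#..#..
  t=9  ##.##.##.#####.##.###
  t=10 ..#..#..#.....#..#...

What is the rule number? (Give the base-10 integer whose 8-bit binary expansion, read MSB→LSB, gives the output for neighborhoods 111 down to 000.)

53

  nb ###: next=.  (t=1,i=3, bit7=0)
  nb ##.: next=.  (t=0,i=1, bit6=0)
  nb #.#: next=#  (t=0,i=8, bit5=1)
  nb #..: next=#  (t=0,i=2, bit4=1)
  nb .##: next=.  (t=0,i=0, bit3=0)
  nb .#.: next=#  (t=0,i=7, bit2=1)
  nb ..#: next=.  (t=0,i=6, bit1=0)
  nb ...: next=#  (t=0,i=3, bit0=1)
  bits 00110101 = 53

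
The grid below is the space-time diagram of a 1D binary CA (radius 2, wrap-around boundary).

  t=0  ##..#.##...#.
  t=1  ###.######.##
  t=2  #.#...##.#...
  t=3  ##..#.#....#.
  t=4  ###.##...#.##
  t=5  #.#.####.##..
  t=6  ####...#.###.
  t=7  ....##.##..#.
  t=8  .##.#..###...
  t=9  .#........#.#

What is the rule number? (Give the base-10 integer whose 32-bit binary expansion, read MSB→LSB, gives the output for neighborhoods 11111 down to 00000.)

  [31] ##### => #  t=1,i=0
  [30] ####. => .  t=1,i=1
  [29] ###.# => #  t=1,i=2
  [28] ###.. => .  t=6,i=3
  [27] ##.## => .  t=1,i=3
  [26] ##.#. => .  t=2,i=8
  [25] ##..# => #  t=0,i=2
  [24] ##... => #  t=0,i=8
  [23] #.### => .  t=1,i=4
  [22] #.##. => #  t=0,i=0
  [21] #.#.# => #  t=5,i=2
  [20] #.#.. => .  t=2,i=2
  [19] #..## => .  t=8,i=6
  [18] #..#. => .  t=0,i=3
  [17] #...# => #  t=0,i=9
  [16] #.... => .  t=3,i=8
  [15] .#### => .  t=1,i=5
  [14] .###. => .  t=6,i=10
  [13] .##.# => .  t=2,i=7
  [12] .##.. => #  t=0,i=1
  [11] .#.## => #  t=0,i=5
  [10] .#.#. => #  t=2,i=1
  [9] .#..# => .  t=8,i=5
  [8] .#... => .  t=2,i=3
  [7] ..### => .  t=8,i=7
  [6] ..##. => #  t=2,i=6
  [5] ..#.# => #  t=0,i=4
  [4] ..#.. => .  t=7,i=11
  [3] ...## => .  t=2,i=5
  [2] ...#. => .  t=0,i=10
  [1] ....# => #  t=3,i=9
  [0] ..... => #  t=7,i=1
  bits 10100011011000100001110001100011 = 2741116003

2741116003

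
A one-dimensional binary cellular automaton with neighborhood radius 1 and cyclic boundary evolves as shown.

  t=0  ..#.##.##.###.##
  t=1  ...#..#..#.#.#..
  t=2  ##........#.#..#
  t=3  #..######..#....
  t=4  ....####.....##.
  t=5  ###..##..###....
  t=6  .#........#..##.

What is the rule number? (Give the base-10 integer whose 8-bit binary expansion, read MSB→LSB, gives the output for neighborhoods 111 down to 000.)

  ### -> #   bit 7 = 1  t=0,i=11
  ##. -> .   bit 6 = 0  t=0,i=5
  #.# -> #   bit 5 = 1  t=0,i=3
  #.. -> .   bit 4 = 0  t=0,i=0
  .## -> .   bit 3 = 0  t=0,i=4
  .#. -> .   bit 2 = 0  t=0,i=2
  ..# -> .   bit 1 = 0  t=0,i=1
  ... -> #   bit 0 = 1  t=1,i=0
  bits 10100001 = 161

161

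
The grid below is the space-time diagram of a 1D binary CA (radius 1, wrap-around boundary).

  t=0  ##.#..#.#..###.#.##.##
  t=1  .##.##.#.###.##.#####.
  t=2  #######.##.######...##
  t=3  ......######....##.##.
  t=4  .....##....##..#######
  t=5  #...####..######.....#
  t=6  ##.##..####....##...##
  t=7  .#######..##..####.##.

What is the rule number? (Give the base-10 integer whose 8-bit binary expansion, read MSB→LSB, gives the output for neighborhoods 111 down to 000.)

122

  ### -> .   bit 7 = 0  t=0,i=0
  ##. -> #   bit 6 = 1  t=0,i=1
  #.# -> #   bit 5 = 1  t=0,i=2
  #.. -> #   bit 4 = 1  t=0,i=4
  .## -> #   bit 3 = 1  t=0,i=11
  .#. -> .   bit 2 = 0  t=0,i=3
  ..# -> #   bit 1 = 1  t=0,i=5
  ... -> .   bit 0 = 0  t=2,i=18
  bits 01111010 = 122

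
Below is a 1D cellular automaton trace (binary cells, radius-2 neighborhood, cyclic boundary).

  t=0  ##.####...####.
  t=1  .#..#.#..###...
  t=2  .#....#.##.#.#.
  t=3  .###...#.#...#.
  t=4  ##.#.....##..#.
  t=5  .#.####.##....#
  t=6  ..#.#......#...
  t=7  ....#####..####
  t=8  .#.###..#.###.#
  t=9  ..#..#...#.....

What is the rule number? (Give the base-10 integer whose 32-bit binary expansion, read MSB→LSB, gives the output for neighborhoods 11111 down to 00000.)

270117337

  #####|.  b31=0 t=7,i=6
  ####.|.  b30=0 t=0,i=5
  ###.#|.  b29=0 t=0,i=13
  ###..|#  b28=1 t=0,i=6
  ##.##|.  b27=0 t=0,i=2
  ##.#.|.  b26=0 t=2,i=10
  ##..#|.  b25=0 t=4,i=11
  ##...|.  b24=0 t=0,i=7
  #.###|.  b23=0 t=0,i=3
  #.##.|.  b22=0 t=0,i=0
  #.#.#|.  b21=0 t=2,i=11
  #.#..|#  b20=1 t=1,i=6
  #..##|#  b19=1 t=1,i=8
  #..#.|.  b18=0 t=1,i=3
  #...#|.  b17=0 t=0,i=8
  #....|#  b16=1 t=1,i=13
  .####|#  b15=1 t=0,i=4
  .###.|.  b14=0 t=1,i=10
  .##.#|#  b13=1 t=0,i=1
  .##..|.  b12=0 t=4,i=10
  .#.##|#  b11=1 t=2,i=7
  .#.#.|.  b10=0 t=1,i=5
  .#..#|.  b9=0 t=1,i=2
  .#...|#  b8=1 t=2,i=2
  ..###|#  b7=1 t=0,i=10
  ..##.|#  b6=1 t=4,i=9
  ..#.#|.  b5=0 t=1,i=4
  ..#..|#  b4=1 t=1,i=1
  ...##|#  b3=1 t=0,i=9
  ...#.|.  b2=0 t=1,i=0
  ....#|.  b1=0 t=1,i=14
  .....|#  b0=1 t=4,i=6
  bits 00010000000110011010100111011001 = 270117337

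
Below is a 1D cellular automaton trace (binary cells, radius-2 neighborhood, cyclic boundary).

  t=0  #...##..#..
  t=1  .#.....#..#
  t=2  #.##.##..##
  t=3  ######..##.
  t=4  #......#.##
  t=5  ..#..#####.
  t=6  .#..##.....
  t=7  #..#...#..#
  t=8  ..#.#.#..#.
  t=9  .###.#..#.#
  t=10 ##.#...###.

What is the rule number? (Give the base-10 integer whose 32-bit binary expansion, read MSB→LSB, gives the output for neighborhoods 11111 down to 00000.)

684535206

  nb #####: next=.  (t=3,i=2, bit31=0)
  nb ####.: next=.  (t=3,i=4, bit30=0)
  nb ###.#: next=#  (t=2,i=0, bit29=1)
  nb ###..: next=.  (t=3,i=5, bit28=0)
  nb ##.##: next=#  (t=2,i=1, bit27=1)
  nb ##.#.: next=.  (t=9,i=4, bit26=0)
  nb ##..#: next=.  (t=0,i=6, bit25=0)
  nb ##...: next=.  (t=4,i=1, bit24=0)
  nb #.###: next=#  (t=3,i=0, bit23=1)
  nb #.##.: next=#  (t=2,i=2, bit22=1)
  nb #.#.#: next=.  (t=8,i=4, bit21=0)
  nb #.#..: next=.  (t=1,i=1, bit20=0)
  nb #..##: next=#  (t=2,i=8, bit19=1)
  nb #..#.: next=#  (t=0,i=7, bit18=1)
  nb #...#: next=.  (t=0,i=2, bit17=0)
  nb #....: next=#  (t=1,i=3, bit16=1)
  nb .####: next=.  (t=3,i=1, bit15=0)
  nb .###.: next=.  (t=2,i=10, bit14=0)
  nb .##.#: next=#  (t=2,i=3, bit13=1)
  nb .##..: next=.  (t=0,i=5, bit12=0)
  nb .#.##: next=#  (t=4,i=8, bit11=1)
  nb .#.#.: next=#  (t=1,i=0, bit10=1)
  nb .#..#: next=.  (t=0,i=9, bit9=0)
  nb .#...: next=#  (t=0,i=1, bit8=1)
  nb ..###: next=#  (t=2,i=9, bit7=1)
  nb ..##.: next=.  (t=0,i=4, bit6=0)
  nb ..#.#: next=#  (t=1,i=10, bit5=1)
  nb ..#..: next=.  (t=0,i=0, bit4=0)
  nb ...##: next=.  (t=0,i=3, bit3=0)
  nb ...#.: next=#  (t=1,i=6, bit2=1)
  nb ....#: next=#  (t=1,i=5, bit1=1)
  nb .....: next=.  (t=1,i=4, bit0=0)
  bits 00101000110011010010110110100110 = 684535206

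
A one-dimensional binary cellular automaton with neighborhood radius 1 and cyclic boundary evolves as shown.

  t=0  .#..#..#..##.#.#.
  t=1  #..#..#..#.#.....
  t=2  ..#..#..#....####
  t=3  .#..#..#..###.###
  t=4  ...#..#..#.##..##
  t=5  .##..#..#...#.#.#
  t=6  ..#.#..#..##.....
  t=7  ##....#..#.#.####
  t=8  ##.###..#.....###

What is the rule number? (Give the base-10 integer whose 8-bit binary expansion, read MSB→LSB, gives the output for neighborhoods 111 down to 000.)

  [7] ### => #  t=2,i=14
  [6] ##. => #  t=0,i=11
  [5] #.# => .  t=0,i=12
  [4] #.. => .  t=0,i=2
  [3] .## => .  t=0,i=10
  [2] .#. => .  t=0,i=1
  [1] ..# => #  t=0,i=0
  [0] ... => #  t=1,i=13
  bits 11000011 = 195

195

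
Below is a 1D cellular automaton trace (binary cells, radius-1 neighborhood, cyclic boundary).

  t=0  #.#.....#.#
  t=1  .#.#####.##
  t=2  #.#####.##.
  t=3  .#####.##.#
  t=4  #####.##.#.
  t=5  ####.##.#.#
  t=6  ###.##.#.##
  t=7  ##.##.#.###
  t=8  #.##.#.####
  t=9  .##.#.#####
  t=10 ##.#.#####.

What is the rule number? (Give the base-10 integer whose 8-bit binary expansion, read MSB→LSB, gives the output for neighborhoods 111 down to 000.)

  ### -> #   bit 7 = 1  t=1,i=4
  ##. -> .   bit 6 = 0  t=0,i=0
  #.# -> #   bit 5 = 1  t=0,i=1
  #.. -> #   bit 4 = 1  t=0,i=3
  .## -> #   bit 3 = 1  t=0,i=10
  .#. -> .   bit 2 = 0  t=0,i=2
  ..# -> #   bit 1 = 1  t=0,i=7
  ... -> #   bit 0 = 1  t=0,i=4
  bits 10111011 = 187

187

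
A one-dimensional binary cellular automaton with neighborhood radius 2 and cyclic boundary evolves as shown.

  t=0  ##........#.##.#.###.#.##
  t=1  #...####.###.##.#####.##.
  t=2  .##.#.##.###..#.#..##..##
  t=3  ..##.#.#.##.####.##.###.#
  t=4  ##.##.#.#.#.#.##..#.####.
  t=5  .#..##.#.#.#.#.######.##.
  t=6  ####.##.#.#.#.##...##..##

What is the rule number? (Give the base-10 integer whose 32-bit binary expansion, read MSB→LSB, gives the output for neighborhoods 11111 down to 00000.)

1720614837

  [31] ##### => .  t=1,i=18
  [30] ####. => #  t=0,i=0
  [29] ###.# => #  t=0,i=19
  [28] ###.. => .  t=0,i=1
  [27] ##.## => .  t=1,i=8
  [26] ##.#. => #  t=0,i=14
  [25] ##..# => #  t=2,i=12
  [24] ##... => .  t=0,i=2
  [23] #.### => #  t=0,i=17
  [22] #.##. => .  t=0,i=12
  [21] #.#.# => .  t=0,i=15
  [20] #.#.. => .  t=1,i=0
  [19] #..## => #  t=2,i=18
  [18] #..#. => #  t=2,i=13
  [17] #...# => #  t=1,i=2
  [16] #.... => .  t=0,i=3
  [15] .#### => .  t=0,i=24
  [14] .###. => #  t=0,i=18
  [13] .##.# => #  t=0,i=13
  [12] .##.. => #  t=2,i=20
  [11] .#.## => #  t=0,i=11
  [10] .#.#. => #  t=2,i=15
  [9] .#..# => #  t=2,i=17
  [8] .#... => #  t=1,i=1
  [7] ..### => #  t=1,i=4
  [6] ..##. => .  t=2,i=19
  [5] ..#.# => #  t=0,i=10
  [4] ..#.. => #  t=5,i=1
  [3] ...## => .  t=1,i=3
  [2] ...#. => #  t=0,i=9
  [1] ....# => .  t=0,i=8
  [0] ..... => #  t=0,i=4
  bits 01100110100011100111111110110101 = 1720614837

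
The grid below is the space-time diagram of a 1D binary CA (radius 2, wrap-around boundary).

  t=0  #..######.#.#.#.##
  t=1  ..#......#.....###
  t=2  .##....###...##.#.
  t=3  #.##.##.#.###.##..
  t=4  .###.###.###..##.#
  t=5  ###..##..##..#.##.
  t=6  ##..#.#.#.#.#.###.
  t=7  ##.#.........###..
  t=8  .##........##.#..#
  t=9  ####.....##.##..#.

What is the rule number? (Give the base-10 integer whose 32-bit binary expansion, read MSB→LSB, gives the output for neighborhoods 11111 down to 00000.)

  [31] ##### => .  t=0,i=5
  [30] ####. => .  t=0,i=7
  [29] ###.# => .  t=0,i=8
  [28] ###.. => .  t=0,i=0
  [27] ##.## => .  t=3,i=4
  [26] ##.#. => #  t=0,i=9
  [25] ##..# => .  t=0,i=1
  [24] ##... => #  t=2,i=3
  [23] #.### => #  t=0,i=16
  [22] #.##. => #  t=3,i=2
  [21] #.#.# => .  t=0,i=10
  [20] #.#.. => .  t=2,i=16
  [19] #..## => #  t=0,i=2
  [18] #..#. => #  t=1,i=1
  [17] #...# => #  t=2,i=11
  [16] #.... => .  t=1,i=4
  [15] .#### => .  t=0,i=4
  [14] .###. => #  t=0,i=17
  [13] .##.# => #  t=2,i=14
  [12] .##.. => #  t=2,i=2
  [11] .#.## => #  t=0,i=15
  [10] .#.#. => .  t=0,i=11
  [9] .#..# => .  t=2,i=17
  [8] .#... => .  t=1,i=3
  [7] ..### => .  t=0,i=3
  [6] ..##. => .  t=2,i=1
  [5] ..#.# => .  t=3,i=0
  [4] ..#.. => #  t=1,i=2
  [3] ...## => #  t=1,i=14
  [2] ...#. => #  t=1,i=8
  [1] ....# => #  t=1,i=7
  [0] ..... => .  t=1,i=5
  bits 00000101110011100111100000011110 = 97417246

97417246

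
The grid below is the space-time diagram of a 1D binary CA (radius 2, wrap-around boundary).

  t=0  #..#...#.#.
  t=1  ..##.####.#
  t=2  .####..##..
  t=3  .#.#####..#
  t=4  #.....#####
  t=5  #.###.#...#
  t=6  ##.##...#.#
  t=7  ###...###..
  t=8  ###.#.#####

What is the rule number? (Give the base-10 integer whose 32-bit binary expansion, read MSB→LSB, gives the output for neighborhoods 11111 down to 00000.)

  ##### -> .   bit 31 = 0  t=3,i=5
  ####. -> #   bit 30 = 1  t=1,i=7
  ###.# -> #   bit 29 = 1  t=1,i=8
  ###.. -> #   bit 28 = 1  t=2,i=4
  ##.## -> #   bit 27 = 1  t=1,i=4
  ##.#. -> .   bit 26 = 0  t=1,i=9
  ##..# -> #   bit 25 = 1  t=2,i=5
  ##... -> .   bit 24 = 0  t=2,i=9
  #.### -> .   bit 23 = 0  t=1,i=5
  #.##. -> .   bit 22 = 0  t=6,i=3
  #.#.# -> .   bit 21 = 0  t=0,i=9
  #.#.. -> .   bit 20 = 0  t=0,i=0
  #..## -> #   bit 19 = 1  t=1,i=1
  #..#. -> #   bit 18 = 1  t=0,i=2
  #...# -> #   bit 17 = 1  t=0,i=5
  #.... -> #   bit 16 = 1  t=4,i=2
  .#### -> .   bit 15 = 0  t=1,i=6
  .###. -> #   bit 14 = 1  t=5,i=3
  .##.# -> #   bit 13 = 1  t=1,i=3
  .##.. -> .   bit 12 = 0  t=2,i=8
  .#.## -> .   bit 11 = 0  t=3,i=2
  .#.#. -> #   bit 10 = 1  t=0,i=8
  .#..# -> .   bit 9 = 0  t=0,i=1
  .#... -> .   bit 8 = 0  t=0,i=4
  ..### -> #   bit 7 = 1  t=2,i=1
  ..##. -> #   bit 6 = 1  t=1,i=2
  ..#.# -> #   bit 5 = 1  t=0,i=7
  ..#.. -> #   bit 4 = 1  t=0,i=3
  ...## -> .   bit 3 = 0  t=2,i=0
  ...#. -> #   bit 2 = 1  t=0,i=6
  ....# -> #   bit 1 = 1  t=4,i=4
  ..... -> #   bit 0 = 1  t=4,i=3
  bits 01111010000011110110010011110111 = 2047829239

2047829239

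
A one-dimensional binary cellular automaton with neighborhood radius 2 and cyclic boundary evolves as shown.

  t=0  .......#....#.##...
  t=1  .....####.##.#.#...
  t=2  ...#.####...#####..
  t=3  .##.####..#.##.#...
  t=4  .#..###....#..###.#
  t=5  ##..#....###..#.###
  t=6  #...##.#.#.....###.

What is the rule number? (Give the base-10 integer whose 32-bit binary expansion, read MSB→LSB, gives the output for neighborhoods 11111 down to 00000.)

1689427414

  #####|.  b31=0 t=2,i=14
  ####.|#  b30=1 t=1,i=7
  ###.#|#  b29=1 t=1,i=8
  ###..|.  b28=0 t=2,i=8
  ##.##|.  b27=0 t=1,i=9
  ##.#.|#  b26=1 t=1,i=12
  ##..#|.  b25=0 t=3,i=8
  ##...|.  b24=0 t=0,i=16
  #.###|#  b23=1 t=2,i=5
  #.##.|.  b22=0 t=0,i=14
  #.#.#|#  b21=1 t=1,i=13
  #.#..|#  b20=1 t=1,i=15
  #..##|.  b19=0 t=4,i=3
  #..#.|.  b18=0 t=3,i=9
  #...#|#  b17=1 t=2,i=10
  #....|.  b16=0 t=0,i=9
  .####|#  b15=1 t=1,i=6
  .###.|.  b14=0 t=4,i=5
  .##.#|.  b13=0 t=1,i=11
  .##..|#  b12=1 t=0,i=15
  .#.##|#  b11=1 t=0,i=13
  .#.#.|#  b10=1 t=1,i=14
  .#..#|.  b9=0 t=4,i=2
  .#...|#  b8=1 t=0,i=8
  ..###|#  b7=1 t=1,i=5
  ..##.|#  b6=1 t=3,i=1
  ..#.#|.  b5=0 t=0,i=12
  ..#..|#  b4=1 t=0,i=7
  ...##|.  b3=0 t=1,i=4
  ...#.|#  b2=1 t=0,i=6
  ....#|#  b1=1 t=0,i=5
  .....|.  b0=0 t=0,i=0
  bits 01100100101100101001110111010110 = 1689427414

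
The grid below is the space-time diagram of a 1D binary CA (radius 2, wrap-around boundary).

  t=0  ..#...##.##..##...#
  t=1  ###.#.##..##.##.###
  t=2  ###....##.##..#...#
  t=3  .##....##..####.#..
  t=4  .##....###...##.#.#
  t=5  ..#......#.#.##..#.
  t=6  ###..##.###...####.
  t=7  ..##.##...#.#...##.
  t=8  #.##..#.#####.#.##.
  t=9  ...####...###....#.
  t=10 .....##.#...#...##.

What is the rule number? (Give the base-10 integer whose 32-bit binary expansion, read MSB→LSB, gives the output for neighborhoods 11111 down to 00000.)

  ##### -> #   bit 31 = 1  t=1,i=0
  ####. -> #   bit 30 = 1  t=1,i=1
  ###.# -> #   bit 29 = 1  t=1,i=2
  ###.. -> #   bit 28 = 1  t=2,i=2
  ##.## -> .   bit 27 = 0  t=0,i=8
  ##.#. -> .   bit 26 = 0  t=1,i=3
  ##..# -> #   bit 25 = 1  t=0,i=11
  ##... -> .   bit 24 = 0  t=0,i=15
  #.### -> .   bit 23 = 0  t=1,i=16
  #.##. -> .   bit 22 = 0  t=0,i=9
  #.#.# -> .   bit 21 = 0  t=1,i=4
  #.#.. -> #   bit 20 = 1  t=3,i=16
  #..## -> .   bit 19 = 0  t=0,i=12
  #..#. -> #   bit 18 = 1  t=0,i=1
  #...# -> #   bit 17 = 1  t=0,i=4
  #.... -> .   bit 16 = 0  t=2,i=4
  .#### -> .   bit 15 = 0  t=1,i=17
  .###. -> .   bit 14 = 0  t=4,i=8
  .##.# -> #   bit 13 = 1  t=0,i=7
  .##.. -> #   bit 12 = 1  t=0,i=10
  .#.## -> .   bit 11 = 0  t=1,i=5
  .#.#. -> #   bit 10 = 1  t=4,i=17
  .#..# -> #   bit 9 = 1  t=0,i=0
  .#... -> .   bit 8 = 0  t=0,i=3
  ..### -> .   bit 7 = 0  t=2,i=18
  ..##. -> #   bit 6 = 1  t=0,i=6
  ..#.# -> #   bit 5 = 1  t=5,i=9
  ..#.. -> #   bit 4 = 1  t=0,i=2
  ...## -> .   bit 3 = 0  t=0,i=5
  ...#. -> #   bit 2 = 1  t=0,i=17
  ....# -> .   bit 1 = 0  t=2,i=5
  ..... -> #   bit 0 = 1  t=5,i=5
  bits 11110010000101100011011001110101 = 4061542005

4061542005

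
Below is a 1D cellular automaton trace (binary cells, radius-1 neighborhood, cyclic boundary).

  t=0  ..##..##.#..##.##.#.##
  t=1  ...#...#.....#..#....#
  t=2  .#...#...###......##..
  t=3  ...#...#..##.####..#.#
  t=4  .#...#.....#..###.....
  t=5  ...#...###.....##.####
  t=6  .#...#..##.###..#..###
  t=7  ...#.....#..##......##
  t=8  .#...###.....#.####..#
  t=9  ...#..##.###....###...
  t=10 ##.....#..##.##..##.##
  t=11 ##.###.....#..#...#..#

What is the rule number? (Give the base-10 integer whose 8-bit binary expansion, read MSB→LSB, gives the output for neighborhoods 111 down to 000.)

  ###|#  b7=1 t=2,i=10
  ##.|#  b6=1 t=0,i=3
  #.#|.  b5=0 t=0,i=8
  #..|.  b4=0 t=0,i=0
  .##|.  b3=0 t=0,i=2
  .#.|.  b2=0 t=0,i=9
  ..#|.  b1=0 t=0,i=1
  ...|#  b0=1 t=1,i=1
  bits 11000001 = 193

193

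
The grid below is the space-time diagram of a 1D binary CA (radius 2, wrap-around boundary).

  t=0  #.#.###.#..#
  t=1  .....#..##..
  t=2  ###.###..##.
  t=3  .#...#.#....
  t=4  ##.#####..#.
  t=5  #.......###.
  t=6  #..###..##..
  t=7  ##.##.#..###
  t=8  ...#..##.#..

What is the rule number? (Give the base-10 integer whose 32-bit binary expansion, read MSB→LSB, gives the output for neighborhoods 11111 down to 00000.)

  #####|.  b31=0 t=4,i=5
  ####.|.  b30=0 t=4,i=6
  ###.#|.  b29=0 t=0,i=6
  ###..|.  b28=0 t=2,i=6
  ##.##|.  b27=0 t=2,i=3
  ##.#.|.  b26=0 t=0,i=1
  ##..#|#  b25=1 t=2,i=7
  ##...|#  b24=1 t=1,i=10
  #.###|.  b23=0 t=0,i=4
  #.##.|#  b22=1 t=4,i=0
  #.#.#|.  b21=0 t=0,i=2
  #.#..|#  b20=1 t=0,i=8
  #..##|.  b19=0 t=0,i=10
  #..#.|#  b18=1 t=4,i=9
  #...#|#  b17=1 t=3,i=3
  #....|.  b16=0 t=1,i=11
  .####|.  b15=0 t=4,i=4
  .###.|#  b14=1 t=0,i=5
  .##.#|.  b13=0 t=0,i=0
  .##..|#  b12=1 t=1,i=9
  .#.##|.  b11=0 t=0,i=3
  .#.#.|#  b10=1 t=3,i=6
  .#..#|#  b9=1 t=0,i=9
  .#...|.  b8=0 t=3,i=2
  ..###|#  b7=1 t=5,i=8
  ..##.|.  b6=0 t=0,i=11
  ..#.#|#  b5=1 t=3,i=5
  ..#..|#  b4=1 t=1,i=5
  ...##|.  b3=0 t=5,i=7
  ...#.|#  b2=1 t=1,i=4
  ....#|.  b1=0 t=1,i=3
  .....|#  b0=1 t=1,i=0
  bits 00000011010101100101011010110101 = 55989941

55989941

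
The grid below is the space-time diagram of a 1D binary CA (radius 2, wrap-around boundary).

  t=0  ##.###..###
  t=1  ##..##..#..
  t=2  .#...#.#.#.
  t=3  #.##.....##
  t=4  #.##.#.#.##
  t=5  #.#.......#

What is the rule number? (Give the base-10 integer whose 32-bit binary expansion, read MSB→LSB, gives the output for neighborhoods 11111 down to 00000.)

  ##### -> .   bit 31 = 0  t=0,i=10
  ####. -> #   bit 30 = 1  t=0,i=0
  ###.# -> #   bit 29 = 1  t=0,i=1
  ###.. -> #   bit 28 = 1  t=0,i=5
  ##.## -> .   bit 27 = 0  t=0,i=2
  ##.#. -> .   bit 26 = 0  t=4,i=4
  ##..# -> .   bit 25 = 0  t=0,i=6
  ##... -> .   bit 24 = 0  t=3,i=4
  #.### -> .   bit 23 = 0  t=0,i=3
  #.##. -> #   bit 22 = 1  t=3,i=2
  #.#.# -> .   bit 21 = 0  t=2,i=7
  #.#.. -> #   bit 20 = 1  t=2,i=9
  #..## -> .   bit 19 = 0  t=0,i=7
  #..#. -> #   bit 18 = 1  t=1,i=7
  #...# -> #   bit 17 = 1  t=2,i=3
  #.... -> #   bit 16 = 1  t=3,i=5
  .#### -> .   bit 15 = 0  t=0,i=9
  .###. -> #   bit 14 = 1  t=0,i=4
  .##.# -> .   bit 13 = 0  t=4,i=3
  .##.. -> #   bit 12 = 1  t=1,i=1
  .#.## -> .   bit 11 = 0  t=4,i=8
  .#.#. -> .   bit 10 = 0  t=2,i=6
  .#..# -> #   bit 9 = 1  t=1,i=9
  .#... -> #   bit 8 = 1  t=2,i=2
  ..### -> #   bit 7 = 1  t=0,i=8
  ..##. -> .   bit 6 = 0  t=1,i=0
  ..#.# -> .   bit 5 = 0  t=2,i=5
  ..#.. -> .   bit 4 = 0  t=1,i=8
  ...## -> .   bit 3 = 0  t=3,i=8
  ...#. -> .   bit 2 = 0  t=2,i=4
  ....# -> #   bit 1 = 1  t=3,i=7
  ..... -> .   bit 0 = 0  t=3,i=6
  bits 01110000010101110101001110000010 = 1884771202

1884771202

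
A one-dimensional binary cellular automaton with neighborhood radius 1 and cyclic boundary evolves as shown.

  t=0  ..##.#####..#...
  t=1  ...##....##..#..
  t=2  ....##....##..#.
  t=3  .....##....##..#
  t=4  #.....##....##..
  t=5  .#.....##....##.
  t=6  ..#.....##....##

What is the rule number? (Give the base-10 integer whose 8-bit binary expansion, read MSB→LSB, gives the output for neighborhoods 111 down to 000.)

112

  ### -> .   bit 7 = 0  t=0,i=6
  ##. -> #   bit 6 = 1  t=0,i=3
  #.# -> #   bit 5 = 1  t=0,i=4
  #.. -> #   bit 4 = 1  t=0,i=10
  .## -> .   bit 3 = 0  t=0,i=2
  .#. -> .   bit 2 = 0  t=0,i=12
  ..# -> .   bit 1 = 0  t=0,i=1
  ... -> .   bit 0 = 0  t=0,i=0
  bits 01110000 = 112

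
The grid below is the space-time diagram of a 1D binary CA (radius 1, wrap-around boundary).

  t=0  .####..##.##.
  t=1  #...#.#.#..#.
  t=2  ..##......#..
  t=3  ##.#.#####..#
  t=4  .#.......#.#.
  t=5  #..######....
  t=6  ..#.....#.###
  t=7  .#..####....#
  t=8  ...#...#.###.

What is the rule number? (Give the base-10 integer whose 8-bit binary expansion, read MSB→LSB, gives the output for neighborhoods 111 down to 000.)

67

  [7] ### => .  t=0,i=2
  [6] ##. => #  t=0,i=4
  [5] #.# => .  t=0,i=9
  [4] #.. => .  t=0,i=5
  [3] .## => .  t=0,i=1
  [2] .#. => .  t=1,i=0
  [1] ..# => #  t=0,i=0
  [0] ... => #  t=1,i=2
  bits 01000011 = 67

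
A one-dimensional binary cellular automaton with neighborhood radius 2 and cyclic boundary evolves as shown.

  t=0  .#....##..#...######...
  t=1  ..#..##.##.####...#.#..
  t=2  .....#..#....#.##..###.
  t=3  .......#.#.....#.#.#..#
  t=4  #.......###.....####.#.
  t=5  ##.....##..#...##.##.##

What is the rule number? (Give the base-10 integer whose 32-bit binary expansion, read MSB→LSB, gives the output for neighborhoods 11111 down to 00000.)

1668679112

  nb #####: next=.  (t=0,i=16, bit31=0)
  nb ####.: next=#  (t=0,i=18, bit30=1)
  nb ###.#: next=#  (t=4,i=19, bit29=1)
  nb ###..: next=.  (t=0,i=19, bit28=0)
  nb ##.##: next=.  (t=1,i=7, bit27=0)
  nb ##.#.: next=.  (t=4,i=20, bit26=0)
  nb ##..#: next=#  (t=0,i=8, bit25=1)
  nb ##...: next=#  (t=0,i=20, bit24=1)
  nb #.###: next=.  (t=1,i=11, bit23=0)
  nb #.##.: next=#  (t=1,i=8, bit22=1)
  nb #.#.#: next=#  (t=3,i=17, bit21=1)
  nb #.#..: next=#  (t=1,i=20, bit20=1)
  nb #..##: next=.  (t=1,i=4, bit19=0)
  nb #..#.: next=#  (t=0,i=9, bit18=1)
  nb #...#: next=#  (t=0,i=12, bit17=1)
  nb #....: next=.  (t=0,i=3, bit16=0)
  nb .####: next=.  (t=0,i=15, bit15=0)
  nb .###.: next=.  (t=2,i=20, bit14=0)
  nb .##.#: next=.  (t=1,i=6, bit13=0)
  nb .##..: next=.  (t=0,i=7, bit12=0)
  nb .#.##: next=.  (t=2,i=14, bit11=0)
  nb .#.#.: next=#  (t=1,i=19, bit10=1)
  nb .#..#: next=.  (t=1,i=3, bit9=0)
  nb .#...: next=#  (t=0,i=2, bit8=1)
  nb ..###: next=#  (t=0,i=14, bit7=1)
  nb ..##.: next=#  (t=0,i=6, bit6=1)
  nb ..#.#: next=.  (t=1,i=18, bit5=0)
  nb ..#..: next=.  (t=0,i=1, bit4=0)
  nb ...##: next=#  (t=0,i=5, bit3=1)
  nb ...#.: next=.  (t=0,i=0, bit2=0)
  nb ....#: next=.  (t=0,i=4, bit1=0)
  nb .....: next=.  (t=2,i=1, bit0=0)
  bits 01100011011101100000010111001000 = 1668679112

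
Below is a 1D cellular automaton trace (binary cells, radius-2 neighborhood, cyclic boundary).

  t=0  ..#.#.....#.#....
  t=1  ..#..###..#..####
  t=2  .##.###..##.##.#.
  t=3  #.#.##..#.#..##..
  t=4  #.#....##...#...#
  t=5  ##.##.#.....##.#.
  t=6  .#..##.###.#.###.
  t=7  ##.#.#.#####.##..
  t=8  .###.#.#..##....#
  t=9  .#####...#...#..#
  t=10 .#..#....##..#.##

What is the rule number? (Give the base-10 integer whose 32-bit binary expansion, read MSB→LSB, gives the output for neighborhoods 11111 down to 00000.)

1689084345

  [31] ##### => .  t=7,i=9
  [30] ####. => #  t=1,i=15
  [29] ###.# => #  t=6,i=9
  [28] ###.. => .  t=1,i=7
  [27] ##.## => .  t=2,i=3
  [26] ##.#. => #  t=2,i=14
  [25] ##..# => .  t=1,i=0
  [24] ##... => .  t=4,i=9
  [23] #.### => #  t=2,i=4
  [22] #.##. => .  t=2,i=12
  [21] #.#.# => #  t=3,i=2
  [20] #.#.. => .  t=0,i=4
  [19] #..## => #  t=1,i=4
  [18] #..#. => #  t=1,i=1
  [17] #...# => .  t=4,i=10
  [16] #.... => #  t=0,i=6
  [15] .#### => .  t=1,i=14
  [14] .###. => #  t=1,i=6
  [13] .##.# => #  t=2,i=2
  [12] .##.. => .  t=3,i=5
  [11] .#.## => .  t=3,i=3
  [10] .#.#. => .  t=0,i=3
  [9] .#..# => .  t=1,i=3
  [8] .#... => #  t=0,i=5
  [7] ..### => #  t=1,i=5
  [6] ..##. => .  t=2,i=1
  [5] ..#.# => #  t=0,i=2
  [4] ..#.. => #  t=1,i=2
  [3] ...## => #  t=4,i=6
  [2] ...#. => .  t=0,i=1
  [1] ....# => .  t=0,i=0
  [0] ..... => #  t=0,i=7
  bits 01100100101011010110000110111001 = 1689084345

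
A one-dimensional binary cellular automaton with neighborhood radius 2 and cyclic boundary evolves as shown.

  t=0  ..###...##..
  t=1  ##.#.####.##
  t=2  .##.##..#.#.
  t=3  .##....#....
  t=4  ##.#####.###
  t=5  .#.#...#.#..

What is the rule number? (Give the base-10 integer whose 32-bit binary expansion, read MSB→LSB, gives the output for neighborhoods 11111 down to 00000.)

629631071

  ##### -> .   bit 31 = 0  t=4,i=5
  ####. -> .   bit 30 = 0  t=1,i=0
  ###.# -> #   bit 29 = 1  t=1,i=1
  ###.. -> .   bit 28 = 0  t=0,i=4
  ##.## -> .   bit 27 = 0  t=1,i=9
  ##.#. -> #   bit 26 = 1  t=1,i=2
  ##..# -> .   bit 25 = 0  t=2,i=6
  ##... -> #   bit 24 = 1  t=0,i=5
  #.### -> #   bit 23 = 1  t=1,i=5
  #.##. -> .   bit 22 = 0  t=2,i=4
  #.#.# -> .   bit 21 = 0  t=1,i=3
  #.#.. -> .   bit 20 = 0  t=2,i=10
  #..## -> .   bit 19 = 0  t=2,i=0
  #..#. -> #   bit 18 = 1  t=2,i=7
  #...# -> #   bit 17 = 1  t=0,i=6
  #.... -> #   bit 16 = 1  t=0,i=11
  .#### -> .   bit 15 = 0  t=1,i=6
  .###. -> #   bit 14 = 1  t=0,i=3
  .##.# -> #   bit 13 = 1  t=2,i=2
  .##.. -> .   bit 12 = 0  t=0,i=9
  .#.## -> #   bit 11 = 1  t=1,i=4
  .#.#. -> .   bit 10 = 0  t=2,i=9
  .#..# -> .   bit 9 = 0  t=2,i=11
  .#... -> .   bit 8 = 0  t=3,i=8
  ..### -> .   bit 7 = 0  t=0,i=2
  ..##. -> #   bit 6 = 1  t=0,i=8
  ..#.# -> .   bit 5 = 0  t=2,i=8
  ..#.. -> #   bit 4 = 1  t=3,i=7
  ...## -> #   bit 3 = 1  t=0,i=1
  ...#. -> #   bit 2 = 1  t=3,i=6
  ....# -> #   bit 1 = 1  t=0,i=0
  ..... -> #   bit 0 = 1  t=3,i=10
  bits 00100101100001110110100001011111 = 629631071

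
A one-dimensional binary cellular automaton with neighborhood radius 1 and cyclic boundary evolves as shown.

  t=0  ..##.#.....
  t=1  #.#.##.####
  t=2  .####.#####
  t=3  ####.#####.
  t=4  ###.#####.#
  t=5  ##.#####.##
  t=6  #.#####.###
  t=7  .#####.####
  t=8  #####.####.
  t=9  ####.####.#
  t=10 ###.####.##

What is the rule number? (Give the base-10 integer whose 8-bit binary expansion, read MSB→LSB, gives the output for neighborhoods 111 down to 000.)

173

  ### -> #   bit 7 = 1  t=1,i=8
  ##. -> .   bit 6 = 0  t=0,i=3
  #.# -> #   bit 5 = 1  t=0,i=4
  #.. -> .   bit 4 = 0  t=0,i=6
  .## -> #   bit 3 = 1  t=0,i=2
  .#. -> #   bit 2 = 1  t=0,i=5
  ..# -> .   bit 1 = 0  t=0,i=1
  ... -> #   bit 0 = 1  t=0,i=0
  bits 10101101 = 173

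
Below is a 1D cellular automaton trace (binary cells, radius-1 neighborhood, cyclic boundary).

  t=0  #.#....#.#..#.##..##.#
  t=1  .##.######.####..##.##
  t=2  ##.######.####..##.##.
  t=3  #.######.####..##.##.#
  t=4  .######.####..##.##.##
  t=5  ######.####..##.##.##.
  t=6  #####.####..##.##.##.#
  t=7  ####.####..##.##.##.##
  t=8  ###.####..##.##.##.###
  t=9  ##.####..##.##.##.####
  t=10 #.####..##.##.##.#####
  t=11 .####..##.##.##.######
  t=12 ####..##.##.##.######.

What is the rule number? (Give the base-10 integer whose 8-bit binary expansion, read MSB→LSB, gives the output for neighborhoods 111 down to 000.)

  ### -> #   bit 7 = 1  t=1,i=5
  ##. -> .   bit 6 = 0  t=0,i=0
  #.# -> #   bit 5 = 1  t=0,i=1
  #.. -> .   bit 4 = 0  t=0,i=3
  .## -> #   bit 3 = 1  t=0,i=14
  .#. -> #   bit 2 = 1  t=0,i=2
  ..# -> #   bit 1 = 1  t=0,i=6
  ... -> #   bit 0 = 1  t=0,i=4
  bits 10101111 = 175

175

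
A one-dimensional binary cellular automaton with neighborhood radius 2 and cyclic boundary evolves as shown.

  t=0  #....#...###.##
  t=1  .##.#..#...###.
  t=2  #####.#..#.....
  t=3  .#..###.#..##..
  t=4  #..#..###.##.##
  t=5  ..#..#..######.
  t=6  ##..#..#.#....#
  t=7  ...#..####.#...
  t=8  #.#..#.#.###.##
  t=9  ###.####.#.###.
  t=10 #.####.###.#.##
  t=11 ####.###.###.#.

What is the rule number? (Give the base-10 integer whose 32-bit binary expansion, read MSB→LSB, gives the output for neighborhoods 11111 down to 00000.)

771728485

  ##### -> .   bit 31 = 0  t=2,i=2
  ####. -> .   bit 30 = 0  t=2,i=3
  ###.# -> #   bit 29 = 1  t=0,i=11
  ###.. -> .   bit 28 = 0  t=0,i=0
  ##.## -> #   bit 27 = 1  t=0,i=12
  ##.#. -> #   bit 26 = 1  t=1,i=3
  ##..# -> .   bit 25 = 0  t=1,i=14
  ##... -> #   bit 24 = 1  t=0,i=1
  #.### -> #   bit 23 = 1  t=0,i=13
  #.##. -> #   bit 22 = 1  t=4,i=10
  #.#.# -> #   bit 21 = 1  t=8,i=7
  #.#.. -> #   bit 20 = 1  t=1,i=4
  #..## -> #   bit 19 = 1  t=1,i=0
  #..#. -> #   bit 18 = 1  t=1,i=6
  #...# -> #   bit 17 = 1  t=0,i=7
  #.... -> #   bit 16 = 1  t=0,i=2
  .#### -> #   bit 15 = 1  t=2,i=1
  .###. -> .   bit 14 = 0  t=0,i=10
  .##.# -> #   bit 13 = 1  t=1,i=2
  .##.. -> .   bit 12 = 0  t=3,i=12
  .#.## -> .   bit 11 = 0  t=8,i=8
  .#.#. -> #   bit 10 = 1  t=6,i=8
  .#..# -> .   bit 9 = 0  t=1,i=5
  .#... -> .   bit 8 = 0  t=0,i=6
  ..### -> .   bit 7 = 0  t=0,i=9
  ..##. -> #   bit 6 = 1  t=1,i=1
  ..#.# -> #   bit 5 = 1  t=6,i=7
  ..#.. -> .   bit 4 = 0  t=0,i=5
  ...## -> .   bit 3 = 0  t=0,i=8
  ...#. -> #   bit 2 = 1  t=0,i=4
  ....# -> .   bit 1 = 0  t=0,i=3
  ..... -> #   bit 0 = 1  t=2,i=12
  bits 00101101111111111010010001100101 = 771728485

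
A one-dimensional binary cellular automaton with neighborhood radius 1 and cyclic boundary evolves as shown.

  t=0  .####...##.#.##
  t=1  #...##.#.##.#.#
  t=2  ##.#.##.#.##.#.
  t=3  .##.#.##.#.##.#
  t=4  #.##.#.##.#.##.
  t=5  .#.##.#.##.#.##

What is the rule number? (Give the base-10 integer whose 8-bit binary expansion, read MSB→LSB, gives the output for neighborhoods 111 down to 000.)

114

  [7] ### => .  t=0,i=2
  [6] ##. => #  t=0,i=4
  [5] #.# => #  t=0,i=0
  [4] #.. => #  t=0,i=5
  [3] .## => .  t=0,i=1
  [2] .#. => .  t=0,i=11
  [1] ..# => #  t=0,i=7
  [0] ... => .  t=0,i=6
  bits 01110010 = 114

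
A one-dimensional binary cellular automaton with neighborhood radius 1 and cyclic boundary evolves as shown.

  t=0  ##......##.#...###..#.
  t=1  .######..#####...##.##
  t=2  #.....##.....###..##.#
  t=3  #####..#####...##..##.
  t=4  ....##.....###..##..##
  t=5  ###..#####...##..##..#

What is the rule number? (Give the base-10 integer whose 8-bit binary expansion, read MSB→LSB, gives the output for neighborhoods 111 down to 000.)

117

  ###|.  b7=0 t=0,i=16
  ##.|#  b6=1 t=0,i=1
  #.#|#  b5=1 t=0,i=10
  #..|#  b4=1 t=0,i=2
  .##|.  b3=0 t=0,i=0
  .#.|#  b2=1 t=0,i=11
  ..#|.  b1=0 t=0,i=7
  ...|#  b0=1 t=0,i=3
  bits 01110101 = 117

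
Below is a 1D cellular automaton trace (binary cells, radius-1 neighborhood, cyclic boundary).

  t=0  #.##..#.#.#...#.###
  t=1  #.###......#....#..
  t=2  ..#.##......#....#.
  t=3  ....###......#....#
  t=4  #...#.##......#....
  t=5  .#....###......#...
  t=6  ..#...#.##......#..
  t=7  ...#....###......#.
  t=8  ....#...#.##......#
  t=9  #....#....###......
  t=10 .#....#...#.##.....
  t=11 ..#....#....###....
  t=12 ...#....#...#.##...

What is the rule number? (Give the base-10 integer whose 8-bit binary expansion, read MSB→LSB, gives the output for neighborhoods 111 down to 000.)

88

  [7] ### => .  t=0,i=17
  [6] ##. => #  t=0,i=0
  [5] #.# => .  t=0,i=1
  [4] #.. => #  t=0,i=4
  [3] .## => #  t=0,i=2
  [2] .#. => .  t=0,i=6
  [1] ..# => .  t=0,i=5
  [0] ... => .  t=0,i=12
  bits 01011000 = 88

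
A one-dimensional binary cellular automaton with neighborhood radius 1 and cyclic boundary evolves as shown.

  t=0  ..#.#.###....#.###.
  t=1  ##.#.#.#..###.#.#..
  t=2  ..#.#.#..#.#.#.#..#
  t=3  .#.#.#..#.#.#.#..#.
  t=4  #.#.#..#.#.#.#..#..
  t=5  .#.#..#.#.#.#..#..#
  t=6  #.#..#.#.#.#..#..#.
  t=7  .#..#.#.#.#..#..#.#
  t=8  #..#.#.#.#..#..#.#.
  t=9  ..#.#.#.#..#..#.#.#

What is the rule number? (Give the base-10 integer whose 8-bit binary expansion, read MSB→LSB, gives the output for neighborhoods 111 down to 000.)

  ###|#  b7=1 t=0,i=7
  ##.|.  b6=0 t=0,i=8
  #.#|#  b5=1 t=0,i=3
  #..|.  b4=0 t=0,i=9
  .##|.  b3=0 t=0,i=6
  .#.|.  b2=0 t=0,i=2
  ..#|#  b1=1 t=0,i=1
  ...|#  b0=1 t=0,i=0
  bits 10100011 = 163

163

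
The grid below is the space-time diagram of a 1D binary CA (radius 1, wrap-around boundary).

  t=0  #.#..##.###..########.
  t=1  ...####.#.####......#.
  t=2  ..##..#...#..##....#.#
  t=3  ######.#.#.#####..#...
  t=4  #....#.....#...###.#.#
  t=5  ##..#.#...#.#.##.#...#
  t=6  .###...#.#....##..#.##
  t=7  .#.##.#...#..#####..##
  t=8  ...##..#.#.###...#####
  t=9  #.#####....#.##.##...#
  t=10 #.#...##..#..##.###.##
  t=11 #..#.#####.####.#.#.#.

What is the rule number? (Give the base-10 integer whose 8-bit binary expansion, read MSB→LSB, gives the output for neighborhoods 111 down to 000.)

  nb ###: next=.  (t=0,i=9, bit7=0)
  nb ##.: next=#  (t=0,i=6, bit6=1)
  nb #.#: next=.  (t=0,i=1, bit5=0)
  nb #..: next=#  (t=0,i=3, bit4=1)
  nb .##: next=#  (t=0,i=5, bit3=1)
  nb .#.: next=.  (t=0,i=0, bit2=0)
  nb ..#: next=#  (t=0,i=4, bit1=1)
  nb ...: next=.  (t=1,i=0, bit0=0)
  bits 01011010 = 90

90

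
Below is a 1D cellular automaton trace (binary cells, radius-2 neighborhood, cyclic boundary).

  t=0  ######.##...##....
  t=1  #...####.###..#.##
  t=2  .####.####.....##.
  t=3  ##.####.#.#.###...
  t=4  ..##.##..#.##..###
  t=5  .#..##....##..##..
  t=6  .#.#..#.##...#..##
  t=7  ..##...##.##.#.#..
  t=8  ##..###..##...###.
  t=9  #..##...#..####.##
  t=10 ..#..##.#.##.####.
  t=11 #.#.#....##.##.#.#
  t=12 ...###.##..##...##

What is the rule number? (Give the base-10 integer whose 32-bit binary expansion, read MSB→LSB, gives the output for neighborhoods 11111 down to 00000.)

  #####|.  b31=0 t=0,i=2
  ####.|#  b30=1 t=0,i=4
  ###.#|#  b29=1 t=0,i=5
  ###..|.  b28=0 t=1,i=0
  ##.##|#  b27=1 t=0,i=6
  ##.#.|.  b26=0 t=3,i=7
  ##..#|.  b25=0 t=1,i=12
  ##...|#  b24=1 t=0,i=9
  #.###|#  b23=1 t=1,i=9
  #.##.|#  b22=1 t=0,i=7
  #.#.#|.  b21=0 t=3,i=8
  #.#..|#  b20=1 t=6,i=3
  #..##|#  b19=1 t=2,i=0
  #..#.|.  b18=0 t=1,i=13
  #...#|#  b17=1 t=0,i=10
  #....|.  b16=0 t=0,i=15
  .####|.  b15=0 t=0,i=1
  .###.|.  b14=0 t=1,i=10
  .##.#|.  b13=0 t=3,i=1
  .##..|.  b12=0 t=0,i=8
  .#.##|#  b11=1 t=1,i=15
  .#.#.|#  b10=1 t=3,i=9
  .#..#|.  b9=0 t=5,i=2
  .#...|#  b8=1 t=7,i=16
  ..###|#  b7=1 t=0,i=0
  ..##.|.  b6=0 t=0,i=12
  ..#.#|.  b5=0 t=1,i=14
  ..#..|#  b4=1 t=5,i=1
  ...##|#  b3=1 t=0,i=11
  ...#.|.  b2=0 t=5,i=0
  ....#|#  b1=1 t=0,i=16
  .....|#  b0=1 t=2,i=12
  bits 01101001110110100000110110011011 = 1775898011

1775898011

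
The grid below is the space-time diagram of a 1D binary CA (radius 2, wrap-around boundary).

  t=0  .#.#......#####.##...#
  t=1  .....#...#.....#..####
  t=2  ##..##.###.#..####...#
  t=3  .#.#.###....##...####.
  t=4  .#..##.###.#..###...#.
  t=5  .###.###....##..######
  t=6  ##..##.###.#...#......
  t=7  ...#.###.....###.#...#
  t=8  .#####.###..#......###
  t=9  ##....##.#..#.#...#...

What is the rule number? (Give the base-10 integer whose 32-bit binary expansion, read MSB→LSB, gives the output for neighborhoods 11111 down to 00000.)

  [31] ##### => .  t=0,i=12
  [30] ####. => .  t=0,i=13
  [29] ###.# => .  t=0,i=14
  [28] ###.. => #  t=1,i=21
  [27] ##.## => #  t=0,i=15
  [26] ##.#. => .  t=2,i=10
  [25] ##..# => .  t=2,i=2
  [24] ##... => #  t=0,i=18
  [23] #.### => #  t=2,i=7
  [22] #.##. => .  t=0,i=16
  [21] #.#.# => .  t=0,i=1
  [20] #.#.. => .  t=0,i=3
  [19] #..## => #  t=1,i=17
  [18] #..#. => .  t=3,i=0
  [17] #...# => #  t=0,i=19
  [16] #.... => #  t=0,i=5
  [15] .#### => .  t=0,i=11
  [14] .###. => .  t=2,i=0
  [13] .##.# => #  t=2,i=5
  [12] .##.. => .  t=0,i=17
  [11] .#.## => #  t=3,i=4
  [10] .#.#. => .  t=0,i=0
  [9] .#..# => #  t=1,i=16
  [8] .#... => .  t=0,i=4
  [7] ..### => .  t=0,i=10
  [6] ..##. => .  t=2,i=4
  [5] ..#.# => #  t=0,i=21
  [4] ..#.. => #  t=1,i=5
  [3] ...## => #  t=0,i=9
  [2] ...#. => #  t=0,i=20
  [1] ....# => .  t=0,i=8
  [0] ..... => .  t=0,i=6
  bits 00011001100010110010101000111100 = 428550716

428550716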